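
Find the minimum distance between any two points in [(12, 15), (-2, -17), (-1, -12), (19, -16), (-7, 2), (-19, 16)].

Computing all pairwise distances among 6 points:

d((12, 15), (-2, -17)) = 34.9285
d((12, 15), (-1, -12)) = 29.9666
d((12, 15), (19, -16)) = 31.7805
d((12, 15), (-7, 2)) = 23.0217
d((12, 15), (-19, 16)) = 31.0161
d((-2, -17), (-1, -12)) = 5.099 <-- minimum
d((-2, -17), (19, -16)) = 21.0238
d((-2, -17), (-7, 2)) = 19.6469
d((-2, -17), (-19, 16)) = 37.1214
d((-1, -12), (19, -16)) = 20.3961
d((-1, -12), (-7, 2)) = 15.2315
d((-1, -12), (-19, 16)) = 33.2866
d((19, -16), (-7, 2)) = 31.6228
d((19, -16), (-19, 16)) = 49.679
d((-7, 2), (-19, 16)) = 18.4391

Closest pair: (-2, -17) and (-1, -12) with distance 5.099

The closest pair is (-2, -17) and (-1, -12) with Euclidean distance 5.099. For 6 points, brute-force pairwise comparison is shown above. For large n, the divide-and-conquer algorithm (sort by x, recurse on halves, check the dividing strip) achieves O(n log n).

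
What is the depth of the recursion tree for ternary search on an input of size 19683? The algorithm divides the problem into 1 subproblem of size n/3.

For divide and conquer with division factor 3:

Problem sizes at each level:
Level 0: 19683
Level 1: 6561
Level 2: 2187
Level 3: 729
Level 4: 243
Level 5: 81
Level 6: 27
Level 7: 9
Level 8: 3
Level 9: 1

The root is level 0 and the size-1 base case is level 9 (the tree spans levels 0 through 9, i.e. 10 levels counting the root), so the depth is the number of divisions: log_3(19683) = 9

The recursion tree depth is log_3(19683) = 9. At each level, the problem size is divided by 3, so it takes 9 divisions to reduce to a base case of size 1. The algorithm makes 1 recursive call at each level.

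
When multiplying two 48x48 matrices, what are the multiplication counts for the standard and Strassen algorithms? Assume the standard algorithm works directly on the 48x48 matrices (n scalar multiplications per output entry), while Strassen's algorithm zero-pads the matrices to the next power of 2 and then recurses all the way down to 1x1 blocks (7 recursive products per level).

Matrix multiplication for 48x48 matrices:

Strassen's algorithm requires power-of-2 dimensions. Pad 48x48 to 64x64 (next power of 2).

Standard algorithm: 48^3 = 110592 multiplications
Strassen's algorithm: 7^(log2(64)) = 7^6 = 117649 multiplications
Difference: 110592 - 117649 = -7057 (Strassen uses MORE here due to padding overhead — for small or just-over-power-of-2 n, padding can outweigh the per-level savings)

Standard: 110592 multiplications (48^3). Strassen: 117649 multiplications (7^6, after padding to 64x64). Strassen reduces 8 recursive multiplications to 7 at each level.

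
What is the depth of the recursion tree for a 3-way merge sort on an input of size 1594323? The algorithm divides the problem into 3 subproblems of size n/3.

For divide and conquer with division factor 3:

Problem sizes at each level:
Level 0: 1594323
Level 1: 531441
Level 2: 177147
Level 3: 59049
Level 4: 19683
Level 5: 6561
Level 6: 2187
Level 7: 729
Level 8: 243
Level 9: 81
Level 10: 27
Level 11: 9
Level 12: 3
Level 13: 1

The root is level 0 and the size-1 base case is level 13 (the tree spans levels 0 through 13, i.e. 14 levels counting the root), so the depth is the number of divisions: log_3(1594323) = 13

The recursion tree depth is log_3(1594323) = 13. At each level, the problem size is divided by 3, so it takes 13 divisions to reduce to a base case of size 1. The algorithm makes 3 recursive calls at each level.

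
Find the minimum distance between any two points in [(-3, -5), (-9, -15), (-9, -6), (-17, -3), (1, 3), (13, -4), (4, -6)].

Computing all pairwise distances among 7 points:

d((-3, -5), (-9, -15)) = 11.6619
d((-3, -5), (-9, -6)) = 6.0828 <-- minimum
d((-3, -5), (-17, -3)) = 14.1421
d((-3, -5), (1, 3)) = 8.9443
d((-3, -5), (13, -4)) = 16.0312
d((-3, -5), (4, -6)) = 7.0711
d((-9, -15), (-9, -6)) = 9.0
d((-9, -15), (-17, -3)) = 14.4222
d((-9, -15), (1, 3)) = 20.5913
d((-9, -15), (13, -4)) = 24.5967
d((-9, -15), (4, -6)) = 15.8114
d((-9, -6), (-17, -3)) = 8.544
d((-9, -6), (1, 3)) = 13.4536
d((-9, -6), (13, -4)) = 22.0907
d((-9, -6), (4, -6)) = 13.0
d((-17, -3), (1, 3)) = 18.9737
d((-17, -3), (13, -4)) = 30.0167
d((-17, -3), (4, -6)) = 21.2132
d((1, 3), (13, -4)) = 13.8924
d((1, 3), (4, -6)) = 9.4868
d((13, -4), (4, -6)) = 9.2195

Closest pair: (-3, -5) and (-9, -6) with distance 6.0828

The closest pair is (-3, -5) and (-9, -6) with Euclidean distance 6.0828. For 7 points, brute-force pairwise comparison is shown above. For large n, the divide-and-conquer algorithm (sort by x, recurse on halves, check the dividing strip) achieves O(n log n).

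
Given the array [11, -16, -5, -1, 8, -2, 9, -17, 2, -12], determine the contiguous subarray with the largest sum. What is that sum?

Using Kadane's algorithm on [11, -16, -5, -1, 8, -2, 9, -17, 2, -12]:

Scanning through the array:
Position 1 (value -16): max_ending_here = -5, max_so_far = 11
Position 2 (value -5): max_ending_here = -5, max_so_far = 11
Position 3 (value -1): max_ending_here = -1, max_so_far = 11
Position 4 (value 8): max_ending_here = 8, max_so_far = 11
Position 5 (value -2): max_ending_here = 6, max_so_far = 11
Position 6 (value 9): max_ending_here = 15, max_so_far = 15
Position 7 (value -17): max_ending_here = -2, max_so_far = 15
Position 8 (value 2): max_ending_here = 2, max_so_far = 15
Position 9 (value -12): max_ending_here = -10, max_so_far = 15

Maximum subarray: [8, -2, 9]
Maximum sum: 15

The maximum subarray is [8, -2, 9] with sum 15. This subarray runs from index 4 to index 6.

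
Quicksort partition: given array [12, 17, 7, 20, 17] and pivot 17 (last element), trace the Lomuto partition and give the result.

Lomuto partition with pivot = 17:

Initial array: [12, 17, 7, 20, 17]

arr[0]=12 <= 17: swap with position 0, array becomes [12, 17, 7, 20, 17]
arr[1]=17 <= 17: swap with position 1, array becomes [12, 17, 7, 20, 17]
arr[2]=7 <= 17: swap with position 2, array becomes [12, 17, 7, 20, 17]
arr[3]=20 > 17: no swap

Place pivot at position 3: [12, 17, 7, 17, 20]
Pivot position: 3

After partitioning with pivot 17, the array becomes [12, 17, 7, 17, 20]. The pivot is placed at index 3. All elements to the left of the pivot are <= 17, and all elements to the right are > 17.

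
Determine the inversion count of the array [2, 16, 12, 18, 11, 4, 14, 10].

Finding inversions in [2, 16, 12, 18, 11, 4, 14, 10]:

(1, 2): arr[1]=16 > arr[2]=12
(1, 4): arr[1]=16 > arr[4]=11
(1, 5): arr[1]=16 > arr[5]=4
(1, 6): arr[1]=16 > arr[6]=14
(1, 7): arr[1]=16 > arr[7]=10
(2, 4): arr[2]=12 > arr[4]=11
(2, 5): arr[2]=12 > arr[5]=4
(2, 7): arr[2]=12 > arr[7]=10
(3, 4): arr[3]=18 > arr[4]=11
(3, 5): arr[3]=18 > arr[5]=4
(3, 6): arr[3]=18 > arr[6]=14
(3, 7): arr[3]=18 > arr[7]=10
(4, 5): arr[4]=11 > arr[5]=4
(4, 7): arr[4]=11 > arr[7]=10
(6, 7): arr[6]=14 > arr[7]=10

Total inversions: 15

The array has 15 inversion(s): (1,2), (1,4), (1,5), (1,6), (1,7), (2,4), (2,5), (2,7), (3,4), (3,5), (3,6), (3,7), (4,5), (4,7), (6,7). Each pair (i,j) satisfies i < j and arr[i] > arr[j].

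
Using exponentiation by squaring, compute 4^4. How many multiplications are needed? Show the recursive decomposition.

Computing 4^4 by squaring (build up from 4^1; each line after the first costs one multiplication):

4^1 = 4
4^2 = (4^1)^2 = 4^2 = 16
4^4 = (4^2)^2 = 16^2 = 256

Result: 256
Multiplications needed: 2 (2 lines after 4^1)

4^4 = 256. Using exponentiation by squaring, this requires 2 multiplications. The key idea: if the exponent is even, square the half-power; if odd, multiply by the base once.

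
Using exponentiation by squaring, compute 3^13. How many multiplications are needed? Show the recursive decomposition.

Computing 3^13 by squaring (build up from 3^1; each line after the first costs one multiplication):

3^1 = 3
3^2 = (3^1)^2 = 3^2 = 9
3^3 = 3 * 3^2 = 3 * 9 = 27
3^6 = (3^3)^2 = 27^2 = 729
3^12 = (3^6)^2 = 729^2 = 531441
3^13 = 3 * 3^12 = 3 * 531441 = 1594323

Result: 1594323
Multiplications needed: 5 (5 lines after 3^1)

3^13 = 1594323. Using exponentiation by squaring, this requires 5 multiplications. The key idea: if the exponent is even, square the half-power; if odd, multiply by the base once.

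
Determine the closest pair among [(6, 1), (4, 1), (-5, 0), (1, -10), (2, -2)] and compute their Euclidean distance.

Computing all pairwise distances among 5 points:

d((6, 1), (4, 1)) = 2.0 <-- minimum
d((6, 1), (-5, 0)) = 11.0454
d((6, 1), (1, -10)) = 12.083
d((6, 1), (2, -2)) = 5.0
d((4, 1), (-5, 0)) = 9.0554
d((4, 1), (1, -10)) = 11.4018
d((4, 1), (2, -2)) = 3.6056
d((-5, 0), (1, -10)) = 11.6619
d((-5, 0), (2, -2)) = 7.2801
d((1, -10), (2, -2)) = 8.0623

Closest pair: (6, 1) and (4, 1) with distance 2.0

The closest pair is (6, 1) and (4, 1) with Euclidean distance 2.0. For 5 points, brute-force pairwise comparison is shown above. For large n, the divide-and-conquer algorithm (sort by x, recurse on halves, check the dividing strip) achieves O(n log n).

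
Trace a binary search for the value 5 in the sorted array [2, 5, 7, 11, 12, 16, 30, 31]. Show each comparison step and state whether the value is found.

Binary search for 5 in [2, 5, 7, 11, 12, 16, 30, 31]:

lo=0, hi=7, mid=3, arr[mid]=11 -> 11 > 5, search left half
lo=0, hi=2, mid=1, arr[mid]=5 -> Found target at index 1!

Binary search finds 5 at index 1 after 2 comparisons. The search repeatedly halves the search space by comparing with the middle element.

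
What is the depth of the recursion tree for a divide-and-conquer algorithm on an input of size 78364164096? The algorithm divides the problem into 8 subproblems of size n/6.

For divide and conquer with division factor 6:

Problem sizes at each level:
Level 0: 78364164096
Level 1: 13060694016
Level 2: 2176782336
Level 3: 362797056
Level 4: 60466176
Level 5: 10077696
Level 6: 1679616
Level 7: 279936
Level 8: 46656
Level 9: 7776
Level 10: 1296
Level 11: 216
Level 12: 36
Level 13: 6
Level 14: 1

The root is level 0 and the size-1 base case is level 14 (the tree spans levels 0 through 14, i.e. 15 levels counting the root), so the depth is the number of divisions: log_6(78364164096) = 14

The recursion tree depth is log_6(78364164096) = 14. At each level, the problem size is divided by 6, so it takes 14 divisions to reduce to a base case of size 1. The algorithm makes 8 recursive calls at each level.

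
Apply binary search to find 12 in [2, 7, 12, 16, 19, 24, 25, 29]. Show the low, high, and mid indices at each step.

Binary search for 12 in [2, 7, 12, 16, 19, 24, 25, 29]:

lo=0, hi=7, mid=3, arr[mid]=16 -> 16 > 12, search left half
lo=0, hi=2, mid=1, arr[mid]=7 -> 7 < 12, search right half
lo=2, hi=2, mid=2, arr[mid]=12 -> Found target at index 2!

Binary search finds 12 at index 2 after 3 comparisons. The search repeatedly halves the search space by comparing with the middle element.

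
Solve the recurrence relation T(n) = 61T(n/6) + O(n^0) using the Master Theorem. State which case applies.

Master Theorem for T(n) = 61T(n/6) + O(n^0):

a = 61, b = 6, c = 0
log_b(a) = log_6(61) = 2.2943

Case 1: c = 0 < log_6(61) = 2.2943
T(n) = O(n^(log_6 61))

For T(n) = 61T(n/6) + O(n^0): log_6(61) = 2.2943. This is Case 1 of the Master Theorem (c < log_b(a), work dominated by leaves), giving O(n^(log_6 61)).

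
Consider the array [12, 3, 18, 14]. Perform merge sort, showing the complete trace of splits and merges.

Merge sort trace:

Split: [12, 3, 18, 14] -> [12, 3] and [18, 14]
  Split: [12, 3] -> [12] and [3]
  Merge: [12] + [3] -> [3, 12]
  Split: [18, 14] -> [18] and [14]
  Merge: [18] + [14] -> [14, 18]
Merge: [3, 12] + [14, 18] -> [3, 12, 14, 18]

Final sorted array: [3, 12, 14, 18]

The merge sort proceeds by recursively splitting the array and merging sorted halves.
After all merges, the sorted array is [3, 12, 14, 18].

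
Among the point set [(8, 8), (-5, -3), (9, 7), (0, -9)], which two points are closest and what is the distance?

Computing all pairwise distances among 4 points:

d((8, 8), (-5, -3)) = 17.0294
d((8, 8), (9, 7)) = 1.4142 <-- minimum
d((8, 8), (0, -9)) = 18.7883
d((-5, -3), (9, 7)) = 17.2047
d((-5, -3), (0, -9)) = 7.8102
d((9, 7), (0, -9)) = 18.3576

Closest pair: (8, 8) and (9, 7) with distance 1.4142

The closest pair is (8, 8) and (9, 7) with Euclidean distance 1.4142. For 4 points, brute-force pairwise comparison is shown above. For large n, the divide-and-conquer algorithm (sort by x, recurse on halves, check the dividing strip) achieves O(n log n).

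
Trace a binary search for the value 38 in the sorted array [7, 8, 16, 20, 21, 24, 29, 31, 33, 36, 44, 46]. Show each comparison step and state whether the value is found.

Binary search for 38 in [7, 8, 16, 20, 21, 24, 29, 31, 33, 36, 44, 46]:

lo=0, hi=11, mid=5, arr[mid]=24 -> 24 < 38, search right half
lo=6, hi=11, mid=8, arr[mid]=33 -> 33 < 38, search right half
lo=9, hi=11, mid=10, arr[mid]=44 -> 44 > 38, search left half
lo=9, hi=9, mid=9, arr[mid]=36 -> 36 < 38, search right half
lo=10 > hi=9, target 38 not found

Binary search determines that 38 is not in the array after 4 comparisons. The search space was exhausted without finding the target.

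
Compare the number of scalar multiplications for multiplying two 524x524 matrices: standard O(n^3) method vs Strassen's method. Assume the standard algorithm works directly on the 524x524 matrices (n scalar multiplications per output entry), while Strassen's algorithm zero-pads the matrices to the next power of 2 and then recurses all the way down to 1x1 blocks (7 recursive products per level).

Matrix multiplication for 524x524 matrices:

Strassen's algorithm requires power-of-2 dimensions. Pad 524x524 to 1024x1024 (next power of 2).

Standard algorithm: 524^3 = 143877824 multiplications
Strassen's algorithm: 7^(log2(1024)) = 7^10 = 282475249 multiplications
Difference: 143877824 - 282475249 = -138597425 (Strassen uses MORE here due to padding overhead — for small or just-over-power-of-2 n, padding can outweigh the per-level savings)

Standard: 143877824 multiplications (524^3). Strassen: 282475249 multiplications (7^10, after padding to 1024x1024). Strassen reduces 8 recursive multiplications to 7 at each level.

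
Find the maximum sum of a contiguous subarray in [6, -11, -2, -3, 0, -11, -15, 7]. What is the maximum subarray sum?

Using Kadane's algorithm on [6, -11, -2, -3, 0, -11, -15, 7]:

Scanning through the array:
Position 1 (value -11): max_ending_here = -5, max_so_far = 6
Position 2 (value -2): max_ending_here = -2, max_so_far = 6
Position 3 (value -3): max_ending_here = -3, max_so_far = 6
Position 4 (value 0): max_ending_here = 0, max_so_far = 6
Position 5 (value -11): max_ending_here = -11, max_so_far = 6
Position 6 (value -15): max_ending_here = -15, max_so_far = 6
Position 7 (value 7): max_ending_here = 7, max_so_far = 7

Maximum subarray: [7]
Maximum sum: 7

The maximum subarray is [7] with sum 7. This subarray runs from index 7 to index 7.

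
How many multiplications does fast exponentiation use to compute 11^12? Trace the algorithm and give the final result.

Computing 11^12 by squaring (build up from 11^1; each line after the first costs one multiplication):

11^1 = 11
11^2 = (11^1)^2 = 11^2 = 121
11^3 = 11 * 11^2 = 11 * 121 = 1331
11^6 = (11^3)^2 = 1331^2 = 1771561
11^12 = (11^6)^2 = 1771561^2 = 3138428376721

Result: 3138428376721
Multiplications needed: 4 (4 lines after 11^1)

11^12 = 3138428376721. Using exponentiation by squaring, this requires 4 multiplications. The key idea: if the exponent is even, square the half-power; if odd, multiply by the base once.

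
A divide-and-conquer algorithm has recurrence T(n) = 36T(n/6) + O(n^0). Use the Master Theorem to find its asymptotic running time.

Master Theorem for T(n) = 36T(n/6) + O(n^0):

a = 36, b = 6, c = 0
log_b(a) = log_6(36) = 2.0000

Case 1: c = 0 < log_6(36) = 2.0000
T(n) = O(n^(log_6 36)) = O(n^2)

For T(n) = 36T(n/6) + O(n^0): log_6(36) = 2.0000. This is Case 1 of the Master Theorem (c < log_b(a), work dominated by leaves), giving O(n^2).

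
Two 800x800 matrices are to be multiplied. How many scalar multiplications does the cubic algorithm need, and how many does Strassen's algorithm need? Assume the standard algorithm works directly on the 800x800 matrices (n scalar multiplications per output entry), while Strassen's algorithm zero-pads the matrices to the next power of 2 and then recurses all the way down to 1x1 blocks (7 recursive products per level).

Matrix multiplication for 800x800 matrices:

Strassen's algorithm requires power-of-2 dimensions. Pad 800x800 to 1024x1024 (next power of 2).

Standard algorithm: 800^3 = 512000000 multiplications
Strassen's algorithm: 7^(log2(1024)) = 7^10 = 282475249 multiplications
Savings: 512000000 - 282475249 = 229524751 multiplications

Standard: 512000000 multiplications (800^3). Strassen: 282475249 multiplications (7^10, after padding to 1024x1024). Strassen reduces 8 recursive multiplications to 7 at each level.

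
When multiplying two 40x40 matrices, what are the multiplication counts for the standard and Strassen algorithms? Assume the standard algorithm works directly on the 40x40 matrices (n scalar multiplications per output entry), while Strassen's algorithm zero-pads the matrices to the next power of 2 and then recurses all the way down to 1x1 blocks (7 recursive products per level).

Matrix multiplication for 40x40 matrices:

Strassen's algorithm requires power-of-2 dimensions. Pad 40x40 to 64x64 (next power of 2).

Standard algorithm: 40^3 = 64000 multiplications
Strassen's algorithm: 7^(log2(64)) = 7^6 = 117649 multiplications
Difference: 64000 - 117649 = -53649 (Strassen uses MORE here due to padding overhead — for small or just-over-power-of-2 n, padding can outweigh the per-level savings)

Standard: 64000 multiplications (40^3). Strassen: 117649 multiplications (7^6, after padding to 64x64). Strassen reduces 8 recursive multiplications to 7 at each level.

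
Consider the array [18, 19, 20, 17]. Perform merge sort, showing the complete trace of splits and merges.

Merge sort trace:

Split: [18, 19, 20, 17] -> [18, 19] and [20, 17]
  Split: [18, 19] -> [18] and [19]
  Merge: [18] + [19] -> [18, 19]
  Split: [20, 17] -> [20] and [17]
  Merge: [20] + [17] -> [17, 20]
Merge: [18, 19] + [17, 20] -> [17, 18, 19, 20]

Final sorted array: [17, 18, 19, 20]

The merge sort proceeds by recursively splitting the array and merging sorted halves.
After all merges, the sorted array is [17, 18, 19, 20].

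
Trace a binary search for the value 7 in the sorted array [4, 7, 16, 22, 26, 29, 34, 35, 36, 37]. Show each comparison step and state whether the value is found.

Binary search for 7 in [4, 7, 16, 22, 26, 29, 34, 35, 36, 37]:

lo=0, hi=9, mid=4, arr[mid]=26 -> 26 > 7, search left half
lo=0, hi=3, mid=1, arr[mid]=7 -> Found target at index 1!

Binary search finds 7 at index 1 after 2 comparisons. The search repeatedly halves the search space by comparing with the middle element.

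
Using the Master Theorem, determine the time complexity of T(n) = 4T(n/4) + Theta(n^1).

Master Theorem for T(n) = 4T(n/4) + O(n^1):

a = 4, b = 4, c = 1
log_b(a) = log_4(4) = 1.0000

Case 2: c = 1 = log_4(4) = 1.0000
T(n) = O(n^1 log n) = O(n log n)

For T(n) = 4T(n/4) + O(n^1): log_4(4) = 1.0000. This is Case 2 of the Master Theorem (c = log_b(a), equal work at all levels), giving O(n log n).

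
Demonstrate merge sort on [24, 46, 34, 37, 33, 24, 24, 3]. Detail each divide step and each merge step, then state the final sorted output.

Merge sort trace:

Split: [24, 46, 34, 37, 33, 24, 24, 3] -> [24, 46, 34, 37] and [33, 24, 24, 3]
  Split: [24, 46, 34, 37] -> [24, 46] and [34, 37]
    Split: [24, 46] -> [24] and [46]
    Merge: [24] + [46] -> [24, 46]
    Split: [34, 37] -> [34] and [37]
    Merge: [34] + [37] -> [34, 37]
  Merge: [24, 46] + [34, 37] -> [24, 34, 37, 46]
  Split: [33, 24, 24, 3] -> [33, 24] and [24, 3]
    Split: [33, 24] -> [33] and [24]
    Merge: [33] + [24] -> [24, 33]
    Split: [24, 3] -> [24] and [3]
    Merge: [24] + [3] -> [3, 24]
  Merge: [24, 33] + [3, 24] -> [3, 24, 24, 33]
Merge: [24, 34, 37, 46] + [3, 24, 24, 33] -> [3, 24, 24, 24, 33, 34, 37, 46]

Final sorted array: [3, 24, 24, 24, 33, 34, 37, 46]

The merge sort proceeds by recursively splitting the array and merging sorted halves.
After all merges, the sorted array is [3, 24, 24, 24, 33, 34, 37, 46].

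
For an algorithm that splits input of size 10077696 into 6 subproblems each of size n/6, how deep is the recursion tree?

For divide and conquer with division factor 6:

Problem sizes at each level:
Level 0: 10077696
Level 1: 1679616
Level 2: 279936
Level 3: 46656
Level 4: 7776
Level 5: 1296
Level 6: 216
Level 7: 36
Level 8: 6
Level 9: 1

The root is level 0 and the size-1 base case is level 9 (the tree spans levels 0 through 9, i.e. 10 levels counting the root), so the depth is the number of divisions: log_6(10077696) = 9

The recursion tree depth is log_6(10077696) = 9. At each level, the problem size is divided by 6, so it takes 9 divisions to reduce to a base case of size 1. The algorithm makes 6 recursive calls at each level.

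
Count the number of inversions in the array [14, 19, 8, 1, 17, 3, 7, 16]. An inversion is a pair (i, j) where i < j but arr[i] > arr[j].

Finding inversions in [14, 19, 8, 1, 17, 3, 7, 16]:

(0, 2): arr[0]=14 > arr[2]=8
(0, 3): arr[0]=14 > arr[3]=1
(0, 5): arr[0]=14 > arr[5]=3
(0, 6): arr[0]=14 > arr[6]=7
(1, 2): arr[1]=19 > arr[2]=8
(1, 3): arr[1]=19 > arr[3]=1
(1, 4): arr[1]=19 > arr[4]=17
(1, 5): arr[1]=19 > arr[5]=3
(1, 6): arr[1]=19 > arr[6]=7
(1, 7): arr[1]=19 > arr[7]=16
(2, 3): arr[2]=8 > arr[3]=1
(2, 5): arr[2]=8 > arr[5]=3
(2, 6): arr[2]=8 > arr[6]=7
(4, 5): arr[4]=17 > arr[5]=3
(4, 6): arr[4]=17 > arr[6]=7
(4, 7): arr[4]=17 > arr[7]=16

Total inversions: 16

The array has 16 inversion(s): (0,2), (0,3), (0,5), (0,6), (1,2), (1,3), (1,4), (1,5), (1,6), (1,7), (2,3), (2,5), (2,6), (4,5), (4,6), (4,7). Each pair (i,j) satisfies i < j and arr[i] > arr[j].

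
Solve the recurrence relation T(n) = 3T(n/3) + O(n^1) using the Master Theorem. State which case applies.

Master Theorem for T(n) = 3T(n/3) + O(n^1):

a = 3, b = 3, c = 1
log_b(a) = log_3(3) = 1.0000

Case 2: c = 1 = log_3(3) = 1.0000
T(n) = O(n^1 log n) = O(n log n)

For T(n) = 3T(n/3) + O(n^1): log_3(3) = 1.0000. This is Case 2 of the Master Theorem (c = log_b(a), equal work at all levels), giving O(n log n).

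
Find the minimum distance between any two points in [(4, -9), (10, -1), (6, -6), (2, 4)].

Computing all pairwise distances among 4 points:

d((4, -9), (10, -1)) = 10.0
d((4, -9), (6, -6)) = 3.6056 <-- minimum
d((4, -9), (2, 4)) = 13.1529
d((10, -1), (6, -6)) = 6.4031
d((10, -1), (2, 4)) = 9.434
d((6, -6), (2, 4)) = 10.7703

Closest pair: (4, -9) and (6, -6) with distance 3.6056

The closest pair is (4, -9) and (6, -6) with Euclidean distance 3.6056. For 4 points, brute-force pairwise comparison is shown above. For large n, the divide-and-conquer algorithm (sort by x, recurse on halves, check the dividing strip) achieves O(n log n).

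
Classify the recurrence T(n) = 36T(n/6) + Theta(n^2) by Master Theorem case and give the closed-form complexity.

Master Theorem for T(n) = 36T(n/6) + O(n^2):

a = 36, b = 6, c = 2
log_b(a) = log_6(36) = 2.0000

Case 2: c = 2 = log_6(36) = 2.0000
T(n) = O(n^2 log n) = O(n^2 log n)

For T(n) = 36T(n/6) + O(n^2): log_6(36) = 2.0000. This is Case 2 of the Master Theorem (c = log_b(a), equal work at all levels), giving O(n^2 log n).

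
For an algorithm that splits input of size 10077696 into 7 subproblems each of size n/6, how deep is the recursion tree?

For divide and conquer with division factor 6:

Problem sizes at each level:
Level 0: 10077696
Level 1: 1679616
Level 2: 279936
Level 3: 46656
Level 4: 7776
Level 5: 1296
Level 6: 216
Level 7: 36
Level 8: 6
Level 9: 1

The root is level 0 and the size-1 base case is level 9 (the tree spans levels 0 through 9, i.e. 10 levels counting the root), so the depth is the number of divisions: log_6(10077696) = 9

The recursion tree depth is log_6(10077696) = 9. At each level, the problem size is divided by 6, so it takes 9 divisions to reduce to a base case of size 1. The algorithm makes 7 recursive calls at each level.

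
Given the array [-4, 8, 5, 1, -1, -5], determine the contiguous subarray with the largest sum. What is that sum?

Using Kadane's algorithm on [-4, 8, 5, 1, -1, -5]:

Scanning through the array:
Position 1 (value 8): max_ending_here = 8, max_so_far = 8
Position 2 (value 5): max_ending_here = 13, max_so_far = 13
Position 3 (value 1): max_ending_here = 14, max_so_far = 14
Position 4 (value -1): max_ending_here = 13, max_so_far = 14
Position 5 (value -5): max_ending_here = 8, max_so_far = 14

Maximum subarray: [8, 5, 1]
Maximum sum: 14

The maximum subarray is [8, 5, 1] with sum 14. This subarray runs from index 1 to index 3.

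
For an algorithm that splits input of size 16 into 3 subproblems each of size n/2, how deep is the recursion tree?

For divide and conquer with division factor 2:

Problem sizes at each level:
Level 0: 16
Level 1: 8
Level 2: 4
Level 3: 2
Level 4: 1

The root is level 0 and the size-1 base case is level 4 (the tree spans levels 0 through 4, i.e. 5 levels counting the root), so the depth is the number of divisions: log_2(16) = 4

The recursion tree depth is log_2(16) = 4. At each level, the problem size is divided by 2, so it takes 4 divisions to reduce to a base case of size 1. The algorithm makes 3 recursive calls at each level.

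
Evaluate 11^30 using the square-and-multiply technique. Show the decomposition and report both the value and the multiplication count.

Computing 11^30 by squaring (build up from 11^1; each line after the first costs one multiplication):

11^1 = 11
11^2 = (11^1)^2 = 11^2 = 121
11^3 = 11 * 11^2 = 11 * 121 = 1331
11^6 = (11^3)^2 = 1331^2 = 1771561
11^7 = 11 * 11^6 = 11 * 1771561 = 19487171
11^14 = (11^7)^2 = 19487171^2 = 379749833583241
11^15 = 11 * 11^14 = 11 * 379749833583241 = 4177248169415651
11^30 = (11^15)^2 = 4177248169415651^2 = 17449402268886407318558803753801

Result: 17449402268886407318558803753801
Multiplications needed: 7 (7 lines after 11^1)

11^30 = 17449402268886407318558803753801. Using exponentiation by squaring, this requires 7 multiplications. The key idea: if the exponent is even, square the half-power; if odd, multiply by the base once.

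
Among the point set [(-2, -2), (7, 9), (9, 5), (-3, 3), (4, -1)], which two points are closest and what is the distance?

Computing all pairwise distances among 5 points:

d((-2, -2), (7, 9)) = 14.2127
d((-2, -2), (9, 5)) = 13.0384
d((-2, -2), (-3, 3)) = 5.099
d((-2, -2), (4, -1)) = 6.0828
d((7, 9), (9, 5)) = 4.4721 <-- minimum
d((7, 9), (-3, 3)) = 11.6619
d((7, 9), (4, -1)) = 10.4403
d((9, 5), (-3, 3)) = 12.1655
d((9, 5), (4, -1)) = 7.8102
d((-3, 3), (4, -1)) = 8.0623

Closest pair: (7, 9) and (9, 5) with distance 4.4721

The closest pair is (7, 9) and (9, 5) with Euclidean distance 4.4721. For 5 points, brute-force pairwise comparison is shown above. For large n, the divide-and-conquer algorithm (sort by x, recurse on halves, check the dividing strip) achieves O(n log n).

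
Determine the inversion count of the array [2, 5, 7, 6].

Finding inversions in [2, 5, 7, 6]:

(2, 3): arr[2]=7 > arr[3]=6

Total inversions: 1

The array has 1 inversion(s): (2,3). Each pair (i,j) satisfies i < j and arr[i] > arr[j].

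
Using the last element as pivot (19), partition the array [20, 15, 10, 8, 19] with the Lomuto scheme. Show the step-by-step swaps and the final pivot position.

Lomuto partition with pivot = 19:

Initial array: [20, 15, 10, 8, 19]

arr[0]=20 > 19: no swap
arr[1]=15 <= 19: swap with position 0, array becomes [15, 20, 10, 8, 19]
arr[2]=10 <= 19: swap with position 1, array becomes [15, 10, 20, 8, 19]
arr[3]=8 <= 19: swap with position 2, array becomes [15, 10, 8, 20, 19]

Place pivot at position 3: [15, 10, 8, 19, 20]
Pivot position: 3

After partitioning with pivot 19, the array becomes [15, 10, 8, 19, 20]. The pivot is placed at index 3. All elements to the left of the pivot are <= 19, and all elements to the right are > 19.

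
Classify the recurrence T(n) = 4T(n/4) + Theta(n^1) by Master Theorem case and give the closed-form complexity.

Master Theorem for T(n) = 4T(n/4) + O(n^1):

a = 4, b = 4, c = 1
log_b(a) = log_4(4) = 1.0000

Case 2: c = 1 = log_4(4) = 1.0000
T(n) = O(n^1 log n) = O(n log n)

For T(n) = 4T(n/4) + O(n^1): log_4(4) = 1.0000. This is Case 2 of the Master Theorem (c = log_b(a), equal work at all levels), giving O(n log n).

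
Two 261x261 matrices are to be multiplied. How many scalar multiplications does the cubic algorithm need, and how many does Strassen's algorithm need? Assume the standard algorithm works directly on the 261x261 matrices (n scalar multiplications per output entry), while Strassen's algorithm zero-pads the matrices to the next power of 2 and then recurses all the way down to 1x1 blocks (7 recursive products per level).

Matrix multiplication for 261x261 matrices:

Strassen's algorithm requires power-of-2 dimensions. Pad 261x261 to 512x512 (next power of 2).

Standard algorithm: 261^3 = 17779581 multiplications
Strassen's algorithm: 7^(log2(512)) = 7^9 = 40353607 multiplications
Difference: 17779581 - 40353607 = -22574026 (Strassen uses MORE here due to padding overhead — for small or just-over-power-of-2 n, padding can outweigh the per-level savings)

Standard: 17779581 multiplications (261^3). Strassen: 40353607 multiplications (7^9, after padding to 512x512). Strassen reduces 8 recursive multiplications to 7 at each level.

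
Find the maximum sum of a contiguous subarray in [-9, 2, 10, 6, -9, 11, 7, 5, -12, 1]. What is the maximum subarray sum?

Using Kadane's algorithm on [-9, 2, 10, 6, -9, 11, 7, 5, -12, 1]:

Scanning through the array:
Position 1 (value 2): max_ending_here = 2, max_so_far = 2
Position 2 (value 10): max_ending_here = 12, max_so_far = 12
Position 3 (value 6): max_ending_here = 18, max_so_far = 18
Position 4 (value -9): max_ending_here = 9, max_so_far = 18
Position 5 (value 11): max_ending_here = 20, max_so_far = 20
Position 6 (value 7): max_ending_here = 27, max_so_far = 27
Position 7 (value 5): max_ending_here = 32, max_so_far = 32
Position 8 (value -12): max_ending_here = 20, max_so_far = 32
Position 9 (value 1): max_ending_here = 21, max_so_far = 32

Maximum subarray: [2, 10, 6, -9, 11, 7, 5]
Maximum sum: 32

The maximum subarray is [2, 10, 6, -9, 11, 7, 5] with sum 32. This subarray runs from index 1 to index 7.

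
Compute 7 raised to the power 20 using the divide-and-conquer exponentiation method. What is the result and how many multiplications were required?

Computing 7^20 by squaring (build up from 7^1; each line after the first costs one multiplication):

7^1 = 7
7^2 = (7^1)^2 = 7^2 = 49
7^4 = (7^2)^2 = 49^2 = 2401
7^5 = 7 * 7^4 = 7 * 2401 = 16807
7^10 = (7^5)^2 = 16807^2 = 282475249
7^20 = (7^10)^2 = 282475249^2 = 79792266297612001

Result: 79792266297612001
Multiplications needed: 5 (5 lines after 7^1)

7^20 = 79792266297612001. Using exponentiation by squaring, this requires 5 multiplications. The key idea: if the exponent is even, square the half-power; if odd, multiply by the base once.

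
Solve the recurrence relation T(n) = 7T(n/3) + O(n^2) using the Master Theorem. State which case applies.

Master Theorem for T(n) = 7T(n/3) + O(n^2):

a = 7, b = 3, c = 2
log_b(a) = log_3(7) = 1.7712

Case 3: c = 2 > log_3(7) = 1.7712
T(n) = O(n^2) = O(n^2)

For T(n) = 7T(n/3) + O(n^2): log_3(7) = 1.7712. This is Case 3 of the Master Theorem (c > log_b(a), work dominated by root), giving O(n^2).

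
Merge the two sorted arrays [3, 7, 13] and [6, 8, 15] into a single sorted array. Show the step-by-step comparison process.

Merging process:

Compare 3 vs 6: take 3 from left. Merged: [3]
Compare 7 vs 6: take 6 from right. Merged: [3, 6]
Compare 7 vs 8: take 7 from left. Merged: [3, 6, 7]
Compare 13 vs 8: take 8 from right. Merged: [3, 6, 7, 8]
Compare 13 vs 15: take 13 from left. Merged: [3, 6, 7, 8, 13]
Append remaining from right: [15]. Merged: [3, 6, 7, 8, 13, 15]

Final merged array: [3, 6, 7, 8, 13, 15]
Total comparisons: 5

The merged array is [3, 6, 7, 8, 13, 15], requiring 5 comparisons. The merge step runs in O(n) time where n is the total number of elements.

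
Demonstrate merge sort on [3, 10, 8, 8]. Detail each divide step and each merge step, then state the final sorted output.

Merge sort trace:

Split: [3, 10, 8, 8] -> [3, 10] and [8, 8]
  Split: [3, 10] -> [3] and [10]
  Merge: [3] + [10] -> [3, 10]
  Split: [8, 8] -> [8] and [8]
  Merge: [8] + [8] -> [8, 8]
Merge: [3, 10] + [8, 8] -> [3, 8, 8, 10]

Final sorted array: [3, 8, 8, 10]

The merge sort proceeds by recursively splitting the array and merging sorted halves.
After all merges, the sorted array is [3, 8, 8, 10].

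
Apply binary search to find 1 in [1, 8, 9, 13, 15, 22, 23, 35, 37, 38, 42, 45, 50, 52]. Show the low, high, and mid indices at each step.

Binary search for 1 in [1, 8, 9, 13, 15, 22, 23, 35, 37, 38, 42, 45, 50, 52]:

lo=0, hi=13, mid=6, arr[mid]=23 -> 23 > 1, search left half
lo=0, hi=5, mid=2, arr[mid]=9 -> 9 > 1, search left half
lo=0, hi=1, mid=0, arr[mid]=1 -> Found target at index 0!

Binary search finds 1 at index 0 after 3 comparisons. The search repeatedly halves the search space by comparing with the middle element.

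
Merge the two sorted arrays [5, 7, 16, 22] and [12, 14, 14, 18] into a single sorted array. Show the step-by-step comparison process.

Merging process:

Compare 5 vs 12: take 5 from left. Merged: [5]
Compare 7 vs 12: take 7 from left. Merged: [5, 7]
Compare 16 vs 12: take 12 from right. Merged: [5, 7, 12]
Compare 16 vs 14: take 14 from right. Merged: [5, 7, 12, 14]
Compare 16 vs 14: take 14 from right. Merged: [5, 7, 12, 14, 14]
Compare 16 vs 18: take 16 from left. Merged: [5, 7, 12, 14, 14, 16]
Compare 22 vs 18: take 18 from right. Merged: [5, 7, 12, 14, 14, 16, 18]
Append remaining from left: [22]. Merged: [5, 7, 12, 14, 14, 16, 18, 22]

Final merged array: [5, 7, 12, 14, 14, 16, 18, 22]
Total comparisons: 7

The merged array is [5, 7, 12, 14, 14, 16, 18, 22], requiring 7 comparisons. The merge step runs in O(n) time where n is the total number of elements.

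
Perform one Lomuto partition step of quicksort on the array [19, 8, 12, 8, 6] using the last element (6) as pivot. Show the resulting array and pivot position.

Lomuto partition with pivot = 6:

Initial array: [19, 8, 12, 8, 6]

arr[0]=19 > 6: no swap
arr[1]=8 > 6: no swap
arr[2]=12 > 6: no swap
arr[3]=8 > 6: no swap

Place pivot at position 0: [6, 8, 12, 8, 19]
Pivot position: 0

After partitioning with pivot 6, the array becomes [6, 8, 12, 8, 19]. The pivot is placed at index 0. All elements to the left of the pivot are <= 6, and all elements to the right are > 6.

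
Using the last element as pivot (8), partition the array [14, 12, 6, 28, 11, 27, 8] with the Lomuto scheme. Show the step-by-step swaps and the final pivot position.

Lomuto partition with pivot = 8:

Initial array: [14, 12, 6, 28, 11, 27, 8]

arr[0]=14 > 8: no swap
arr[1]=12 > 8: no swap
arr[2]=6 <= 8: swap with position 0, array becomes [6, 12, 14, 28, 11, 27, 8]
arr[3]=28 > 8: no swap
arr[4]=11 > 8: no swap
arr[5]=27 > 8: no swap

Place pivot at position 1: [6, 8, 14, 28, 11, 27, 12]
Pivot position: 1

After partitioning with pivot 8, the array becomes [6, 8, 14, 28, 11, 27, 12]. The pivot is placed at index 1. All elements to the left of the pivot are <= 8, and all elements to the right are > 8.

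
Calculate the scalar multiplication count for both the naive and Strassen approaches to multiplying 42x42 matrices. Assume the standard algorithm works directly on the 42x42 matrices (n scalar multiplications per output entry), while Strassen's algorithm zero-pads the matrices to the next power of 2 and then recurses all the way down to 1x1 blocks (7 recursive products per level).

Matrix multiplication for 42x42 matrices:

Strassen's algorithm requires power-of-2 dimensions. Pad 42x42 to 64x64 (next power of 2).

Standard algorithm: 42^3 = 74088 multiplications
Strassen's algorithm: 7^(log2(64)) = 7^6 = 117649 multiplications
Difference: 74088 - 117649 = -43561 (Strassen uses MORE here due to padding overhead — for small or just-over-power-of-2 n, padding can outweigh the per-level savings)

Standard: 74088 multiplications (42^3). Strassen: 117649 multiplications (7^6, after padding to 64x64). Strassen reduces 8 recursive multiplications to 7 at each level.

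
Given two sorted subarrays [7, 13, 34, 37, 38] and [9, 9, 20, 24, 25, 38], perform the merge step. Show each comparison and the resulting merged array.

Merging process:

Compare 7 vs 9: take 7 from left. Merged: [7]
Compare 13 vs 9: take 9 from right. Merged: [7, 9]
Compare 13 vs 9: take 9 from right. Merged: [7, 9, 9]
Compare 13 vs 20: take 13 from left. Merged: [7, 9, 9, 13]
Compare 34 vs 20: take 20 from right. Merged: [7, 9, 9, 13, 20]
Compare 34 vs 24: take 24 from right. Merged: [7, 9, 9, 13, 20, 24]
Compare 34 vs 25: take 25 from right. Merged: [7, 9, 9, 13, 20, 24, 25]
Compare 34 vs 38: take 34 from left. Merged: [7, 9, 9, 13, 20, 24, 25, 34]
Compare 37 vs 38: take 37 from left. Merged: [7, 9, 9, 13, 20, 24, 25, 34, 37]
Compare 38 vs 38: take 38 from left. Merged: [7, 9, 9, 13, 20, 24, 25, 34, 37, 38]
Append remaining from right: [38]. Merged: [7, 9, 9, 13, 20, 24, 25, 34, 37, 38, 38]

Final merged array: [7, 9, 9, 13, 20, 24, 25, 34, 37, 38, 38]
Total comparisons: 10

The merged array is [7, 9, 9, 13, 20, 24, 25, 34, 37, 38, 38], requiring 10 comparisons. The merge step runs in O(n) time where n is the total number of elements.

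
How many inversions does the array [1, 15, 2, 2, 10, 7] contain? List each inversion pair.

Finding inversions in [1, 15, 2, 2, 10, 7]:

(1, 2): arr[1]=15 > arr[2]=2
(1, 3): arr[1]=15 > arr[3]=2
(1, 4): arr[1]=15 > arr[4]=10
(1, 5): arr[1]=15 > arr[5]=7
(4, 5): arr[4]=10 > arr[5]=7

Total inversions: 5

The array has 5 inversion(s): (1,2), (1,3), (1,4), (1,5), (4,5). Each pair (i,j) satisfies i < j and arr[i] > arr[j].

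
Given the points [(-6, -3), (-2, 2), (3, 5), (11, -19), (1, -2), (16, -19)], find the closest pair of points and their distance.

Computing all pairwise distances among 6 points:

d((-6, -3), (-2, 2)) = 6.4031
d((-6, -3), (3, 5)) = 12.0416
d((-6, -3), (11, -19)) = 23.3452
d((-6, -3), (1, -2)) = 7.0711
d((-6, -3), (16, -19)) = 27.2029
d((-2, 2), (3, 5)) = 5.831
d((-2, 2), (11, -19)) = 24.6982
d((-2, 2), (1, -2)) = 5.0 <-- minimum
d((-2, 2), (16, -19)) = 27.6586
d((3, 5), (11, -19)) = 25.2982
d((3, 5), (1, -2)) = 7.2801
d((3, 5), (16, -19)) = 27.2947
d((11, -19), (1, -2)) = 19.7231
d((11, -19), (16, -19)) = 5.0 <-- minimum
d((1, -2), (16, -19)) = 22.6716

Minimum distance: 5.0 (tie among 2 pairs: (-2, 2) and (1, -2); (11, -19) and (16, -19))

The minimum Euclidean distance is 5.0. There is a tie: 2 pairs achieve this minimum — (-2, 2) and (1, -2); (11, -19) and (16, -19). Any of these is a valid closest pair. For 6 points, brute-force pairwise comparison is shown above. For large n, the divide-and-conquer algorithm (sort by x, recurse on halves, check the dividing strip) achieves O(n log n).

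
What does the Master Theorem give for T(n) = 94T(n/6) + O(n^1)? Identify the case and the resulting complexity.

Master Theorem for T(n) = 94T(n/6) + O(n^1):

a = 94, b = 6, c = 1
log_b(a) = log_6(94) = 2.5357

Case 1: c = 1 < log_6(94) = 2.5357
T(n) = O(n^(log_6 94))

For T(n) = 94T(n/6) + O(n^1): log_6(94) = 2.5357. This is Case 1 of the Master Theorem (c < log_b(a), work dominated by leaves), giving O(n^(log_6 94)).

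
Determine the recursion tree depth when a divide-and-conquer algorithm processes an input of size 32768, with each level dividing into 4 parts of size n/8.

For divide and conquer with division factor 8:

Problem sizes at each level:
Level 0: 32768
Level 1: 4096
Level 2: 512
Level 3: 64
Level 4: 8
Level 5: 1

The root is level 0 and the size-1 base case is level 5 (the tree spans levels 0 through 5, i.e. 6 levels counting the root), so the depth is the number of divisions: log_8(32768) = 5

The recursion tree depth is log_8(32768) = 5. At each level, the problem size is divided by 8, so it takes 5 divisions to reduce to a base case of size 1. The algorithm makes 4 recursive calls at each level.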